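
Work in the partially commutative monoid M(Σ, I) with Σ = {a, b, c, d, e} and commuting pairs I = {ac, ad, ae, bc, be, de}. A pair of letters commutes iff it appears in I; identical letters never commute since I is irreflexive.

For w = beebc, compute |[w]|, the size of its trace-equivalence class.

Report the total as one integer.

#0=b has no predecessor
#1=e has no predecessor
#2=e depends on [1:e]
#3=b depends on [0:b]
#4=c depends on [2:e]
sources: [0:b, 1:e]
N(rest) = Σ N(rest − s) over sources s of rest; N(one piece) = 1:
  size 1 → [3]=1  [4]=1
  size 2 → [0,3]=1  [2,4]=1  [3,4]=2
  size 3 → [0,3,4]=3  [1,2,4]=1  [2,3,4]=3
  first=0(b) contributes 4
  first=1(e) contributes 6
|[w]| = 10

10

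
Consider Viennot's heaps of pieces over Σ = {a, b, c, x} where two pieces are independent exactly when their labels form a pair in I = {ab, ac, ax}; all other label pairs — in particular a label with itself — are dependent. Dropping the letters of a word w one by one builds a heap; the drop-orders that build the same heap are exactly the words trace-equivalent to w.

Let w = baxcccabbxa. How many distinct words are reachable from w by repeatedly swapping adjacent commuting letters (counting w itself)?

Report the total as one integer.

#0=b has no predecessor
#1=a has no predecessor
#2=x depends on [0:b]
#3=c depends on [2:x]
#4=c depends on [3:c]
#5=c depends on [4:c]
#6=a depends on [1:a]
#7=b depends on [5:c]
#8=b depends on [7:b]
#9=x depends on [8:b]
#10=a depends on [6:a]
sources: [0:b, 1:a]
N(rest) = Σ N(rest − s) over sources s of rest; N(one piece) = 1:
  size 1 → [9]=1  [10]=1
  size 2 → [6,10]=1  [8,9]=1  [9,10]=2
  size 3 → [1,6,10]=1  [6,9,10]=3  [7,8,9]=1  [8,9,10]=3
  size 4 → [1,6,9,10]=4  [5,7,8,9]=1  [6,8,9,10]=6  [7,8,9,10]=4
  size 5 → [1,6,8,9,10]=10  [4,5,7,8,9]=1  [5,7,8,9,10]=5  [6,7,8,9,10]=10
  size 6 → [1,6,7,8,9,10]=20  [3,4,5,7,8,9]=1  [4,5,7,8,9,10]=6  [5,6,7,8,9,10]=15
  size 7 → [1,5,6,7,8,9,10]=35  [2,3,4,5,7,8,9]=1  [3,4,5,7,8,9,10]=7  [4,5,6,7,8,9,10]=21
  size 8 → [0,2,3,4,5,7,8,9]=1  [1,4,5,6,7,8,9,10]=56  [2,3,4,5,7,8,9,10]=8  [3,4,5,6,7,8,9,10]=28
  size 9 → [0,2,3,4,5,7,8,9,10]=9  [1,3,4,5,6,7,8,9,10]=84  [2,3,4,5,6,7,8,9,10]=36
  first=0(b) contributes 120
  first=1(a) contributes 45
|[w]| = 165

165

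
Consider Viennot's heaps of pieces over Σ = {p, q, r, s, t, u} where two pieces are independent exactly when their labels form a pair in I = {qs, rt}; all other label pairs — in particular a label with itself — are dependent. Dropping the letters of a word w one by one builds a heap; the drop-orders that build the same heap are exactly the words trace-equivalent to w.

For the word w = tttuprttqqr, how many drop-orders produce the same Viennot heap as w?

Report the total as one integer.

piece 0:t — minimal
piece 1:t rests on {0:t}
piece 2:t rests on {1:t}
piece 3:u rests on {2:t}
piece 4:p rests on {3:u}
piece 5:r rests on {4:p}
piece 6:t rests on {4:p}
piece 7:t rests on {6:t}
piece 8:q rests on {5:r, 7:t}
piece 9:q rests on {8:q}
piece 10:r rests on {9:q}
minimal pieces: {0:t}
ways to finish when only these pieces remain (= sum over removing one remaining piece with nothing left below it):
  1 left: {10}→1
  2 left: {9,10}→1
  3 left: {8,9,10}→1
  4 left: {5,8,9,10}→1  {7,8,9,10}→1
  5 left: {5,7,8,9,10}→2  {6,7,8,9,10}→1
  6 left: {5,6,7,8,9,10}→3
  7 left: {4,5,6,7,8,9,10}→3
  8 left: {3,4,5,6,7,8,9,10}→3
  9 left: {2,3,4,5,6,7,8,9,10}→3
  placing 0:t first → 3 extensions

3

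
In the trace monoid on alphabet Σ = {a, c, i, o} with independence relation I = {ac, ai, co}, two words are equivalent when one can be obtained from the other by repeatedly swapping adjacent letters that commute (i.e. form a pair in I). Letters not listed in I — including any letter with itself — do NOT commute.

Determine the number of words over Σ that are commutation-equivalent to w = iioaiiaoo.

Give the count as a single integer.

6

piece 0:i — minimal
piece 1:i rests on {0:i}
piece 2:o rests on {1:i}
piece 3:a rests on {2:o}
piece 4:i rests on {2:o}
piece 5:i rests on {4:i}
piece 6:a rests on {3:a}
piece 7:o rests on {5:i, 6:a}
piece 8:o rests on {7:o}
minimal pieces: {0:i}
ways to finish when only these pieces remain (= sum over removing one remaining piece with nothing left below it):
  1 left: {8}→1
  2 left: {7,8}→1
  3 left: {5,7,8}→1  {6,7,8}→1
  4 left: {3,6,7,8}→1  {4,5,7,8}→1  {5,6,7,8}→2
  5 left: {3,5,6,7,8}→3  {4,5,6,7,8}→3
  6 left: {3,4,5,6,7,8}→6
  7 left: {2,3,4,5,6,7,8}→6
  placing 0:i first → 6 extensions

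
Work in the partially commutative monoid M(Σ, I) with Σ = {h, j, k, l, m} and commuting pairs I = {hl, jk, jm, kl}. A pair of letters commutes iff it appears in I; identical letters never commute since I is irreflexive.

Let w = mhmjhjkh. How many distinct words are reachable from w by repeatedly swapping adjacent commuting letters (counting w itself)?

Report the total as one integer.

#0=m has no predecessor
#1=h depends on [0:m]
#2=m depends on [1:h]
#3=j depends on [1:h]
#4=h depends on [2:m, 3:j]
#5=j depends on [4:h]
#6=k depends on [4:h]
#7=h depends on [5:j, 6:k]
sources: [0:m]
N(rest) = Σ N(rest − s) over sources s of rest; N(one piece) = 1:
  size 1 → [7]=1
  size 2 → [5,7]=1  [6,7]=1
  size 3 → [5,6,7]=2
  size 4 → [4,5,6,7]=2
  size 5 → [2,4,5,6,7]=2  [3,4,5,6,7]=2
  size 6 → [2,3,4,5,6,7]=4
  first=0(m) contributes 4

4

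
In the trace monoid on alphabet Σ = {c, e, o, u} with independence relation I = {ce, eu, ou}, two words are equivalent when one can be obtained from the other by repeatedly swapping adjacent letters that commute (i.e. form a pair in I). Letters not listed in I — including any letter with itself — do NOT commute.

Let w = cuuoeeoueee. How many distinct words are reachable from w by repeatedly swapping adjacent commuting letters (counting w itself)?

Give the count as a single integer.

120

#0=c has no predecessor
#1=u depends on [0:c]
#2=u depends on [1:u]
#3=o depends on [0:c]
#4=e depends on [3:o]
#5=e depends on [4:e]
#6=o depends on [5:e]
#7=u depends on [2:u]
#8=e depends on [6:o]
#9=e depends on [8:e]
#10=e depends on [9:e]
sources: [0:c]
N(rest) = Σ N(rest − s) over sources s of rest; N(one piece) = 1:
  size 1 → [7]=1  [10]=1
  size 2 → [2,7]=1  [7,10]=2  [9,10]=1
  size 3 → [1,2,7]=1  [2,7,10]=3  [7,9,10]=3  [8,9,10]=1
  size 4 → [1,2,7,10]=4  [2,7,9,10]=6  [6,8,9,10]=1  [7,8,9,10]=4
  size 5 → [1,2,7,9,10]=10  [2,7,8,9,10]=10  [5,6,8,9,10]=1  [6,7,8,9,10]=5
  size 6 → [1,2,7,8,9,10]=20  [2,6,7,8,9,10]=15  [4,5,6,8,9,10]=1  [5,6,7,8,9,10]=6
  size 7 → [1,2,6,7,8,9,10]=35  [2,5,6,7,8,9,10]=21  [3,4,5,6,8,9,10]=1  [4,5,6,7,8,9,10]=7
  size 8 → [1,2,5,6,7,8,9,10]=56  [2,4,5,6,7,8,9,10]=28  [3,4,5,6,7,8,9,10]=8
  size 9 → [1,2,4,5,6,7,8,9,10]=84  [2,3,4,5,6,7,8,9,10]=36
  first=0(c) contributes 120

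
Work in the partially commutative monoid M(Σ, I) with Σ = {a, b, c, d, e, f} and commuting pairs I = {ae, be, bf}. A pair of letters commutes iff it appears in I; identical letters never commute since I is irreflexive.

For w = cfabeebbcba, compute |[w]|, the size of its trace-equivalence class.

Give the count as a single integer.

15

piece 0:c — minimal
piece 1:f rests on {0:c}
piece 2:a rests on {1:f}
piece 3:b rests on {2:a}
piece 4:e rests on {1:f}
piece 5:e rests on {4:e}
piece 6:b rests on {3:b}
piece 7:b rests on {6:b}
piece 8:c rests on {5:e, 7:b}
piece 9:b rests on {8:c}
piece 10:a rests on {9:b}
minimal pieces: {0:c}
ways to finish when only these pieces remain (= sum over removing one remaining piece with nothing left below it):
  1 left: {10}→1
  2 left: {9,10}→1
  3 left: {8,9,10}→1
  4 left: {5,8,9,10}→1  {7,8,9,10}→1
  5 left: {4,5,8,9,10}→1  {5,7,8,9,10}→2  {6,7,8,9,10}→1
  6 left: {3,6,7,8,9,10}→1  {4,5,7,8,9,10}→3  {5,6,7,8,9,10}→3
  7 left: {2,3,6,7,8,9,10}→1  {3,5,6,7,8,9,10}→4  {4,5,6,7,8,9,10}→6
  8 left: {2,3,5,6,7,8,9,10}→5  {3,4,5,6,7,8,9,10}→10
  9 left: {2,3,4,5,6,7,8,9,10}→15
  placing 0:c first → 15 extensions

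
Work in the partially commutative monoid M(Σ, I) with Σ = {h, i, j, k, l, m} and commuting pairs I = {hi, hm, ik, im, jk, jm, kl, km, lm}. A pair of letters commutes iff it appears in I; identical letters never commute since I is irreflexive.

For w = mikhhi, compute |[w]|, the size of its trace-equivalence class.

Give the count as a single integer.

60

0(m) covers ∅
1(i) covers ∅
2(k) covers ∅
3(h) covers 2:k
4(h) covers 3:h
5(i) covers 1:i
floor of heap: 0:m, 1:i, 2:k
completions by unplaced set U, small U first (add the entries for U minus each lowest piece of U):
  |U|=1: {0}:1  {4}:1  {5}:1
  |U|=2: {0,4}:2  {0,5}:2  {1,5}:1  {3,4}:1  {4,5}:2
  |U|=3: {0,1,5}:3  {0,3,4}:3  {0,4,5}:6  {1,4,5}:3  {2,3,4}:1  {3,4,5}:3
  |U|=4: {0,1,4,5}:12  {0,2,3,4}:4  {0,3,4,5}:12  {1,3,4,5}:6  {2,3,4,5}:4
  start at 0(m): 10
  start at 1(i): 20
  start at 2(k): 30
sum over floor = 60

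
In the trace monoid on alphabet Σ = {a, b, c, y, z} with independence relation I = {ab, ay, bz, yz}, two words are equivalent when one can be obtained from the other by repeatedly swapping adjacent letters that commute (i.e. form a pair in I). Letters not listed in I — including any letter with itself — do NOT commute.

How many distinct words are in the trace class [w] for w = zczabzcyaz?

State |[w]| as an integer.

drop 0:z onto floor
drop 1:c onto {0:z}
drop 2:z onto {1:c}
drop 3:a onto {2:z}
drop 4:b onto {1:c}
drop 5:z onto {3:a}
drop 6:c onto {4:b, 5:z}
drop 7:y onto {6:c}
drop 8:a onto {6:c}
drop 9:z onto {8:a}
ground layer = {0:z}
drop-orders for the pieces not yet dropped (sum over which currently-grounded one goes next):
  1 to go: {7} 1  {9} 1
  2 to go: {7,9} 2  {8,9} 1
  3 to go: {7,8,9} 3
  4 to go: {6,7,8,9} 3
  5 to go: {4,6,7,8,9} 3  {5,6,7,8,9} 3
  6 to go: {3,5,6,7,8,9} 3  {4,5,6,7,8,9} 6
  7 to go: {2,3,5,6,7,8,9} 3  {3,4,5,6,7,8,9} 9
  8 to go: {2,3,4,5,6,7,8,9} 12
  if 0:z drops first: 12 orders

12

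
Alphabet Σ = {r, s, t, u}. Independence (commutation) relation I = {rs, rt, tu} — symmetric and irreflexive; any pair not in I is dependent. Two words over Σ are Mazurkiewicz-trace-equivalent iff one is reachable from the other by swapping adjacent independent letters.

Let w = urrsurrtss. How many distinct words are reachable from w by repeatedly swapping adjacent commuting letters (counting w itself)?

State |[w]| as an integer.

66

drop 0:u onto floor
drop 1:r onto {0:u}
drop 2:r onto {1:r}
drop 3:s onto {0:u}
drop 4:u onto {2:r, 3:s}
drop 5:r onto {4:u}
drop 6:r onto {5:r}
drop 7:t onto {3:s}
drop 8:s onto {4:u, 7:t}
drop 9:s onto {8:s}
ground layer = {0:u}
drop-orders for the pieces not yet dropped (sum over which currently-grounded one goes next):
  1 to go: {6} 1  {9} 1
  2 to go: {5,6} 1  {6,9} 2  {8,9} 1
  3 to go: {5,6,9} 3  {6,8,9} 3  {7,8,9} 1
  4 to go: {5,6,8,9} 6  {6,7,8,9} 4
  5 to go: {4,5,6,8,9} 6  {5,6,7,8,9} 10
  6 to go: {2,4,5,6,8,9} 6  {4,5,6,7,8,9} 16
  7 to go: {1,2,4,5,6,8,9} 6  {2,4,5,6,7,8,9} 22  {3,4,5,6,7,8,9} 16
  8 to go: {1,2,4,5,6,7,8,9} 28  {2,3,4,5,6,7,8,9} 38
  if 0:u drops first: 66 orders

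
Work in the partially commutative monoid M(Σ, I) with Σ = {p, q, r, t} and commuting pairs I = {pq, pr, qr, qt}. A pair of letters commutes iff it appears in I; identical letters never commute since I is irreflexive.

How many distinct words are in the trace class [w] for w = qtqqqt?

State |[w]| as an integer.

drop 0:q onto floor
drop 1:t onto floor
drop 2:q onto {0:q}
drop 3:q onto {2:q}
drop 4:q onto {3:q}
drop 5:t onto {1:t}
ground layer = {0:q, 1:t}
drop-orders for the pieces not yet dropped (sum over which currently-grounded one goes next):
  1 to go: {4} 1  {5} 1
  2 to go: {1,5} 1  {3,4} 1  {4,5} 2
  3 to go: {1,4,5} 3  {2,3,4} 1  {3,4,5} 3
  4 to go: {0,2,3,4} 1  {1,3,4,5} 6  {2,3,4,5} 4
  if 0:q drops first: 10 orders
  if 1:t drops first: 5 orders
heap linearizations: 15

15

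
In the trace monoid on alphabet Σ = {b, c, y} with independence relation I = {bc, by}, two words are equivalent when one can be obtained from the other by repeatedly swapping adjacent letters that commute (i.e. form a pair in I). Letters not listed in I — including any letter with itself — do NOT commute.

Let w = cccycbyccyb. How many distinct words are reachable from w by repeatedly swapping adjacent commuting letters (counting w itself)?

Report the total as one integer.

piece 0:c — minimal
piece 1:c rests on {0:c}
piece 2:c rests on {1:c}
piece 3:y rests on {2:c}
piece 4:c rests on {3:y}
piece 5:b — minimal
piece 6:y rests on {4:c}
piece 7:c rests on {6:y}
piece 8:c rests on {7:c}
piece 9:y rests on {8:c}
piece 10:b rests on {5:b}
minimal pieces: {0:c, 5:b}
ways to finish when only these pieces remain (= sum over removing one remaining piece with nothing left below it):
  1 left: {9}→1  {10}→1
  2 left: {5,10}→1  {8,9}→1  {9,10}→2
  3 left: {5,9,10}→3  {7,8,9}→1  {8,9,10}→3
  4 left: {5,8,9,10}→6  {6,7,8,9}→1  {7,8,9,10}→4
  5 left: {4,6,7,8,9}→1  {5,7,8,9,10}→10  {6,7,8,9,10}→5
  6 left: {3,4,6,7,8,9}→1  {4,6,7,8,9,10}→6  {5,6,7,8,9,10}→15
  7 left: {2,3,4,6,7,8,9}→1  {3,4,6,7,8,9,10}→7  {4,5,6,7,8,9,10}→21
  8 left: {1,2,3,4,6,7,8,9}→1  {2,3,4,6,7,8,9,10}→8  {3,4,5,6,7,8,9,10}→28
  9 left: {0,1,2,3,4,6,7,8,9}→1  {1,2,3,4,6,7,8,9,10}→9  {2,3,4,5,6,7,8,9,10}→36
  placing 0:c first → 45 extensions
  placing 5:b first → 10 extensions
total linear extensions = 55

55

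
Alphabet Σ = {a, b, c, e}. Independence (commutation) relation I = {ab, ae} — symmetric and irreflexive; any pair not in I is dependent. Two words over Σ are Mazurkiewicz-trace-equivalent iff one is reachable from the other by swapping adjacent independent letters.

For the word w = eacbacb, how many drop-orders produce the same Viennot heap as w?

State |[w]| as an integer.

4

#0=e has no predecessor
#1=a has no predecessor
#2=c depends on [0:e, 1:a]
#3=b depends on [2:c]
#4=a depends on [2:c]
#5=c depends on [3:b, 4:a]
#6=b depends on [5:c]
sources: [0:e, 1:a]
N(rest) = Σ N(rest − s) over sources s of rest; N(one piece) = 1:
  size 1 → [6]=1
  size 2 → [5,6]=1
  size 3 → [3,5,6]=1  [4,5,6]=1
  size 4 → [3,4,5,6]=2
  size 5 → [2,3,4,5,6]=2
  first=0(e) contributes 2
  first=1(a) contributes 2
|[w]| = 4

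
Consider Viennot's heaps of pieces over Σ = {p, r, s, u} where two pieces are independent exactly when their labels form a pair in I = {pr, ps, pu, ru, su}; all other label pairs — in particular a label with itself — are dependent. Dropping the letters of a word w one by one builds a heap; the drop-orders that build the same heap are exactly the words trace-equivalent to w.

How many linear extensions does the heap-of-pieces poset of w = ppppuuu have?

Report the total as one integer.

drop 0:p onto floor
drop 1:p onto {0:p}
drop 2:p onto {1:p}
drop 3:p onto {2:p}
drop 4:u onto floor
drop 5:u onto {4:u}
drop 6:u onto {5:u}
ground layer = {0:p, 4:u}
drop-orders for the pieces not yet dropped (sum over which currently-grounded one goes next):
  1 to go: {3} 1  {6} 1
  2 to go: {2,3} 1  {3,6} 2  {5,6} 1
  3 to go: {1,2,3} 1  {2,3,6} 3  {3,5,6} 3  {4,5,6} 1
  4 to go: {0,1,2,3} 1  {1,2,3,6} 4  {2,3,5,6} 6  {3,4,5,6} 4
  5 to go: {0,1,2,3,6} 5  {1,2,3,5,6} 10  {2,3,4,5,6} 10
  if 0:p drops first: 20 orders
  if 4:u drops first: 15 orders
heap linearizations: 35

35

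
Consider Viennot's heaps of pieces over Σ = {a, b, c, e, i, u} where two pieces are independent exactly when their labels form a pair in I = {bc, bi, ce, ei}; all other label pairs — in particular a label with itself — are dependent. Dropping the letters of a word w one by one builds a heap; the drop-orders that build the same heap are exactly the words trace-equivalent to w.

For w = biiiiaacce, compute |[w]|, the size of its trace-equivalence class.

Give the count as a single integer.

#0=b has no predecessor
#1=i has no predecessor
#2=i depends on [1:i]
#3=i depends on [2:i]
#4=i depends on [3:i]
#5=a depends on [0:b, 4:i]
#6=a depends on [5:a]
#7=c depends on [6:a]
#8=c depends on [7:c]
#9=e depends on [6:a]
sources: [0:b, 1:i]
N(rest) = Σ N(rest − s) over sources s of rest; N(one piece) = 1:
  size 1 → [8]=1  [9]=1
  size 2 → [7,8]=1  [8,9]=2
  size 3 → [7,8,9]=3
  size 4 → [6,7,8,9]=3
  size 5 → [5,6,7,8,9]=3
  size 6 → [0,5,6,7,8,9]=3  [4,5,6,7,8,9]=3
  size 7 → [0,4,5,6,7,8,9]=6  [3,4,5,6,7,8,9]=3
  size 8 → [0,3,4,5,6,7,8,9]=9  [2,3,4,5,6,7,8,9]=3
  first=0(b) contributes 3
  first=1(i) contributes 12
|[w]| = 15

15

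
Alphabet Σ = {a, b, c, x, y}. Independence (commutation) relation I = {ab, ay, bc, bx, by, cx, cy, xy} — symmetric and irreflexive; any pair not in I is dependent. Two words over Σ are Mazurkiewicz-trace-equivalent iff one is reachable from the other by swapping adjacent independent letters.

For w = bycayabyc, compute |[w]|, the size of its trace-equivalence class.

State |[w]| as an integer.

1260

0(b) covers ∅
1(y) covers ∅
2(c) covers ∅
3(a) covers 2:c
4(y) covers 1:y
5(a) covers 3:a
6(b) covers 0:b
7(y) covers 4:y
8(c) covers 5:a
floor of heap: 0:b, 1:y, 2:c
completions by unplaced set U, small U first (add the entries for U minus each lowest piece of U):
  |U|=1: {6}:1  {7}:1  {8}:1
  |U|=2: {0,6}:1  {4,7}:1  {5,8}:1  {6,7}:2  {6,8}:2  {7,8}:2
  |U|=3: {0,6,7}:3  {0,6,8}:3  {1,4,7}:1  {3,5,8}:1  {4,6,7}:3  {4,7,8}:3  {5,6,8}:3  {5,7,8}:3  {6,7,8}:6
  |U|=4: {0,4,6,7}:6  {0,5,6,8}:6  {0,6,7,8}:12  {1,4,6,7}:4  {1,4,7,8}:4  {2,3,5,8}:1  {3,5,6,8}:4  {3,5,7,8}:4  {4,5,7,8}:6  {4,6,7,8}:12  {5,6,7,8}:12
  |U|=5: {0,1,4,6,7}:10  {0,3,5,6,8}:10  {0,4,6,7,8}:30  {0,5,6,7,8}:30  {1,4,5,7,8}:10  {1,4,6,7,8}:20  {2,3,5,6,8}:5  {2,3,5,7,8}:5  {3,4,5,7,8}:10  {3,5,6,7,8}:20  {4,5,6,7,8}:30
  |U|=6: {0,1,4,6,7,8}:60  {0,2,3,5,6,8}:15  {0,3,5,6,7,8}:60  {0,4,5,6,7,8}:90  {1,3,4,5,7,8}:20  {1,4,5,6,7,8}:60  {2,3,4,5,7,8}:15  {2,3,5,6,7,8}:30  {3,4,5,6,7,8}:60
  |U|=7: {0,1,4,5,6,7,8}:210  {0,2,3,5,6,7,8}:105  {0,3,4,5,6,7,8}:210  {1,2,3,4,5,7,8}:35  {1,3,4,5,6,7,8}:140  {2,3,4,5,6,7,8}:105
  start at 0(b): 280
  start at 1(y): 420
  start at 2(c): 560
sum over floor = 1260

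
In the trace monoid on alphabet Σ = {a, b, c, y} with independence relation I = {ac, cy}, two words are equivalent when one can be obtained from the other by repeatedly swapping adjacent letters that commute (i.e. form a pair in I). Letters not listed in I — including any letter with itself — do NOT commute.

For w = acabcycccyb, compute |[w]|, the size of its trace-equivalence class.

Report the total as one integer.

#0=a has no predecessor
#1=c has no predecessor
#2=a depends on [0:a]
#3=b depends on [1:c, 2:a]
#4=c depends on [3:b]
#5=y depends on [3:b]
#6=c depends on [4:c]
#7=c depends on [6:c]
#8=c depends on [7:c]
#9=y depends on [5:y]
#10=b depends on [8:c, 9:y]
sources: [0:a, 1:c]
N(rest) = Σ N(rest − s) over sources s of rest; N(one piece) = 1:
  size 1 → [10]=1
  size 2 → [8,10]=1  [9,10]=1
  size 3 → [5,9,10]=1  [7,8,10]=1  [8,9,10]=2
  size 4 → [5,8,9,10]=3  [6,7,8,10]=1  [7,8,9,10]=3
  size 5 → [4,6,7,8,10]=1  [5,7,8,9,10]=6  [6,7,8,9,10]=4
  size 6 → [4,6,7,8,9,10]=5  [5,6,7,8,9,10]=10
  size 7 → [4,5,6,7,8,9,10]=15
  size 8 → [3,4,5,6,7,8,9,10]=15
  size 9 → [1,3,4,5,6,7,8,9,10]=15  [2,3,4,5,6,7,8,9,10]=15
  first=0(a) contributes 30
  first=1(c) contributes 15
|[w]| = 45

45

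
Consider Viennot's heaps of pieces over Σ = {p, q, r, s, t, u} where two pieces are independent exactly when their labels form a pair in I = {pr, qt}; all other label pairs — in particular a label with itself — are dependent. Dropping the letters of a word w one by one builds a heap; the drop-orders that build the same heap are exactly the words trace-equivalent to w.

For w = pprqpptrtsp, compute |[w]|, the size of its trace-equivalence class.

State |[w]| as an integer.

#0=p has no predecessor
#1=p depends on [0:p]
#2=r has no predecessor
#3=q depends on [1:p, 2:r]
#4=p depends on [3:q]
#5=p depends on [4:p]
#6=t depends on [5:p]
#7=r depends on [6:t]
#8=t depends on [7:r]
#9=s depends on [8:t]
#10=p depends on [9:s]
sources: [0:p, 2:r]
N(rest) = Σ N(rest − s) over sources s of rest; N(one piece) = 1:
  size 1 → [10]=1
  size 2 → [9,10]=1
  size 3 → [8,9,10]=1
  size 4 → [7,8,9,10]=1
  size 5 → [6,7,8,9,10]=1
  size 6 → [5,6,7,8,9,10]=1
  size 7 → [4,5,6,7,8,9,10]=1
  size 8 → [3,4,5,6,7,8,9,10]=1
  size 9 → [1,3,4,5,6,7,8,9,10]=1  [2,3,4,5,6,7,8,9,10]=1
  first=0(p) contributes 2
  first=2(r) contributes 1
|[w]| = 3

3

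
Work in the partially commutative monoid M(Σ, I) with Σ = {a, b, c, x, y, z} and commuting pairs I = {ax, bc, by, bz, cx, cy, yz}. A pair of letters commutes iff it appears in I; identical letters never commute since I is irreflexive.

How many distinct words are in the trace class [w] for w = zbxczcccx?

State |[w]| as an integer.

20

0(z) covers ∅
1(b) covers ∅
2(x) covers 0:z, 1:b
3(c) covers 0:z
4(z) covers 2:x, 3:c
5(c) covers 4:z
6(c) covers 5:c
7(c) covers 6:c
8(x) covers 4:z
floor of heap: 0:z, 1:b
completions by unplaced set U, small U first (add the entries for U minus each lowest piece of U):
  |U|=1: {7}:1  {8}:1
  |U|=2: {6,7}:1  {7,8}:2
  |U|=3: {5,6,7}:1  {6,7,8}:3
  |U|=4: {5,6,7,8}:4
  |U|=5: {4,5,6,7,8}:4
  |U|=6: {2,4,5,6,7,8}:4  {3,4,5,6,7,8}:4
  |U|=7: {1,2,4,5,6,7,8}:4  {2,3,4,5,6,7,8}:8
  start at 0(z): 12
  start at 1(b): 8
sum over floor = 20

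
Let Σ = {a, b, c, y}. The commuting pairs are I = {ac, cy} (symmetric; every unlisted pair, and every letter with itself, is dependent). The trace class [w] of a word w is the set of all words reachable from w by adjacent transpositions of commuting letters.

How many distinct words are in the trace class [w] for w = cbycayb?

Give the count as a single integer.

4

0(c) covers ∅
1(b) covers 0:c
2(y) covers 1:b
3(c) covers 1:b
4(a) covers 2:y
5(y) covers 4:a
6(b) covers 3:c, 5:y
floor of heap: 0:c
completions by unplaced set U, small U first (add the entries for U minus each lowest piece of U):
  |U|=1: {6}:1
  |U|=2: {3,6}:1  {5,6}:1
  |U|=3: {3,5,6}:2  {4,5,6}:1
  |U|=4: {2,4,5,6}:1  {3,4,5,6}:3
  |U|=5: {2,3,4,5,6}:4
  start at 0(c): 4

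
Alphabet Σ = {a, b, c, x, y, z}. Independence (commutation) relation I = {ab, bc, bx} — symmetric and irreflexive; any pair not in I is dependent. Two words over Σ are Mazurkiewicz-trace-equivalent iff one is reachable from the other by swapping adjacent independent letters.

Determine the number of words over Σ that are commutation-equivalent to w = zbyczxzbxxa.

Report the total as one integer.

4

drop 0:z onto floor
drop 1:b onto {0:z}
drop 2:y onto {1:b}
drop 3:c onto {2:y}
drop 4:z onto {3:c}
drop 5:x onto {4:z}
drop 6:z onto {5:x}
drop 7:b onto {6:z}
drop 8:x onto {6:z}
drop 9:x onto {8:x}
drop 10:a onto {9:x}
ground layer = {0:z}
drop-orders for the pieces not yet dropped (sum over which currently-grounded one goes next):
  1 to go: {7} 1  {10} 1
  2 to go: {7,10} 2  {9,10} 1
  3 to go: {7,9,10} 3  {8,9,10} 1
  4 to go: {7,8,9,10} 4
  5 to go: {6,7,8,9,10} 4
  6 to go: {5,6,7,8,9,10} 4
  7 to go: {4,5,6,7,8,9,10} 4
  8 to go: {3,4,5,6,7,8,9,10} 4
  9 to go: {2,3,4,5,6,7,8,9,10} 4
  if 0:z drops first: 4 orders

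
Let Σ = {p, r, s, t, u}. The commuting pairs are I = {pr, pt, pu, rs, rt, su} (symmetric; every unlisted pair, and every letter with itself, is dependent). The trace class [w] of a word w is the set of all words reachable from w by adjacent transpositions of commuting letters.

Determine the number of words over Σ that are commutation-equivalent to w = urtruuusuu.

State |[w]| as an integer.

21

piece 0:u — minimal
piece 1:r rests on {0:u}
piece 2:t rests on {0:u}
piece 3:r rests on {1:r}
piece 4:u rests on {2:t, 3:r}
piece 5:u rests on {4:u}
piece 6:u rests on {5:u}
piece 7:s rests on {2:t}
piece 8:u rests on {6:u}
piece 9:u rests on {8:u}
minimal pieces: {0:u}
ways to finish when only these pieces remain (= sum over removing one remaining piece with nothing left below it):
  1 left: {7}→1  {9}→1
  2 left: {7,9}→2  {8,9}→1
  3 left: {6,8,9}→1  {7,8,9}→3
  4 left: {5,6,8,9}→1  {6,7,8,9}→4
  5 left: {4,5,6,8,9}→1  {5,6,7,8,9}→5
  6 left: {3,4,5,6,8,9}→1  {4,5,6,7,8,9}→6
  7 left: {1,3,4,5,6,8,9}→1  {2,4,5,6,7,8,9}→6  {3,4,5,6,7,8,9}→7
  8 left: {1,3,4,5,6,7,8,9}→8  {2,3,4,5,6,7,8,9}→13
  placing 0:u first → 21 extensions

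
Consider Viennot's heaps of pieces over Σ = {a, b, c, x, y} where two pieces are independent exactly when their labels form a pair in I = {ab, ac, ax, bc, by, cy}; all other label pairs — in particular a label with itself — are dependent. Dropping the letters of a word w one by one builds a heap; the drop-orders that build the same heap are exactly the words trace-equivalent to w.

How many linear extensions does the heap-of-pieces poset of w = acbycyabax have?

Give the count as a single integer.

1386

piece 0:a — minimal
piece 1:c — minimal
piece 2:b — minimal
piece 3:y rests on {0:a}
piece 4:c rests on {1:c}
piece 5:y rests on {3:y}
piece 6:a rests on {5:y}
piece 7:b rests on {2:b}
piece 8:a rests on {6:a}
piece 9:x rests on {4:c, 5:y, 7:b}
minimal pieces: {0:a, 1:c, 2:b}
ways to finish when only these pieces remain (= sum over removing one remaining piece with nothing left below it):
  1 left: {8}→1  {9}→1
  2 left: {4,9}→1  {6,8}→1  {7,9}→1  {8,9}→2
  3 left: {1,4,9}→1  {2,7,9}→1  {4,7,9}→2  {4,8,9}→3  {6,8,9}→3  {7,8,9}→3
  4 left: {1,4,7,9}→3  {1,4,8,9}→4  {2,4,7,9}→3  {2,7,8,9}→4  {4,6,8,9}→6  {4,7,8,9}→8  {5,6,8,9}→3  {6,7,8,9}→6
  5 left: {1,2,4,7,9}→6  {1,4,6,8,9}→10  {1,4,7,8,9}→15  {2,4,7,8,9}→15  {2,6,7,8,9}→10  {3,5,6,8,9}→3  {4,5,6,8,9}→9  {4,6,7,8,9}→20  {5,6,7,8,9}→9
  6 left: {0,3,5,6,8,9}→3  {1,2,4,7,8,9}→36  {1,4,5,6,8,9}→19  {1,4,6,7,8,9}→45  {2,4,6,7,8,9}→45  {2,5,6,7,8,9}→19  {3,4,5,6,8,9}→12  {3,5,6,7,8,9}→12  {4,5,6,7,8,9}→38
  7 left: {0,3,4,5,6,8,9}→15  {0,3,5,6,7,8,9}→15  {1,2,4,6,7,8,9}→126  {1,3,4,5,6,8,9}→31  {1,4,5,6,7,8,9}→102  {2,3,5,6,7,8,9}→31  {2,4,5,6,7,8,9}→102  {3,4,5,6,7,8,9}→62
  8 left: {0,1,3,4,5,6,8,9}→46  {0,2,3,5,6,7,8,9}→46  {0,3,4,5,6,7,8,9}→92  {1,2,4,5,6,7,8,9}→330  {1,3,4,5,6,7,8,9}→195  {2,3,4,5,6,7,8,9}→195
  placing 0:a first → 720 extensions
  placing 1:c first → 333 extensions
  placing 2:b first → 333 extensions
total linear extensions = 1386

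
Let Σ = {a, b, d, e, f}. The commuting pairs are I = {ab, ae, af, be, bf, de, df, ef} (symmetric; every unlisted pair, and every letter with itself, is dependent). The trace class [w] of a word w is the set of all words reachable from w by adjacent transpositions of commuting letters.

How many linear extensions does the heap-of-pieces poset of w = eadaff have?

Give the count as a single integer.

60

piece 0:e — minimal
piece 1:a — minimal
piece 2:d rests on {1:a}
piece 3:a rests on {2:d}
piece 4:f — minimal
piece 5:f rests on {4:f}
minimal pieces: {0:e, 1:a, 4:f}
ways to finish when only these pieces remain (= sum over removing one remaining piece with nothing left below it):
  1 left: {0}→1  {3}→1  {5}→1
  2 left: {0,3}→2  {0,5}→2  {2,3}→1  {3,5}→2  {4,5}→1
  3 left: {0,2,3}→3  {0,3,5}→6  {0,4,5}→3  {1,2,3}→1  {2,3,5}→3  {3,4,5}→3
  4 left: {0,1,2,3}→4  {0,2,3,5}→12  {0,3,4,5}→12  {1,2,3,5}→4  {2,3,4,5}→6
  placing 0:e first → 10 extensions
  placing 1:a first → 30 extensions
  placing 4:f first → 20 extensions
total linear extensions = 60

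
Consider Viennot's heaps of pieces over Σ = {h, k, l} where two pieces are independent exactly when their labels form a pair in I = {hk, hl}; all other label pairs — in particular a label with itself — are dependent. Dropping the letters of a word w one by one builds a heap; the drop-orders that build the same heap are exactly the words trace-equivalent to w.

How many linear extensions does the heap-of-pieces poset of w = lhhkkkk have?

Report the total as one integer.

21

drop 0:l onto floor
drop 1:h onto floor
drop 2:h onto {1:h}
drop 3:k onto {0:l}
drop 4:k onto {3:k}
drop 5:k onto {4:k}
drop 6:k onto {5:k}
ground layer = {0:l, 1:h}
drop-orders for the pieces not yet dropped (sum over which currently-grounded one goes next):
  1 to go: {2} 1  {6} 1
  2 to go: {1,2} 1  {2,6} 2  {5,6} 1
  3 to go: {1,2,6} 3  {2,5,6} 3  {4,5,6} 1
  4 to go: {1,2,5,6} 6  {2,4,5,6} 4  {3,4,5,6} 1
  5 to go: {0,3,4,5,6} 1  {1,2,4,5,6} 10  {2,3,4,5,6} 5
  if 0:l drops first: 15 orders
  if 1:h drops first: 6 orders
heap linearizations: 21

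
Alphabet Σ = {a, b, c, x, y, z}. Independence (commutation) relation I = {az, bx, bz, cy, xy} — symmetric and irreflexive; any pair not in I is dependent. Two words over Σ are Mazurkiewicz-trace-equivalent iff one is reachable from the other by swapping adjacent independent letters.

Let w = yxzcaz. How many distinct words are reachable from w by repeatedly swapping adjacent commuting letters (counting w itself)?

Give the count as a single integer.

4

piece 0:y — minimal
piece 1:x — minimal
piece 2:z rests on {0:y, 1:x}
piece 3:c rests on {2:z}
piece 4:a rests on {3:c}
piece 5:z rests on {3:c}
minimal pieces: {0:y, 1:x}
ways to finish when only these pieces remain (= sum over removing one remaining piece with nothing left below it):
  1 left: {4}→1  {5}→1
  2 left: {4,5}→2
  3 left: {3,4,5}→2
  4 left: {2,3,4,5}→2
  placing 0:y first → 2 extensions
  placing 1:x first → 2 extensions
total linear extensions = 4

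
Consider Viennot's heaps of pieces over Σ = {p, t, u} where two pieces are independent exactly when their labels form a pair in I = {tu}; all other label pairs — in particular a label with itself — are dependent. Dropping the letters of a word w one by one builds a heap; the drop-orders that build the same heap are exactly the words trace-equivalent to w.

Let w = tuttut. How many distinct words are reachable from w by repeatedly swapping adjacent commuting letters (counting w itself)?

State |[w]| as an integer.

piece 0:t — minimal
piece 1:u — minimal
piece 2:t rests on {0:t}
piece 3:t rests on {2:t}
piece 4:u rests on {1:u}
piece 5:t rests on {3:t}
minimal pieces: {0:t, 1:u}
ways to finish when only these pieces remain (= sum over removing one remaining piece with nothing left below it):
  1 left: {4}→1  {5}→1
  2 left: {1,4}→1  {3,5}→1  {4,5}→2
  3 left: {1,4,5}→3  {2,3,5}→1  {3,4,5}→3
  4 left: {0,2,3,5}→1  {1,3,4,5}→6  {2,3,4,5}→4
  placing 0:t first → 10 extensions
  placing 1:u first → 5 extensions
total linear extensions = 15

15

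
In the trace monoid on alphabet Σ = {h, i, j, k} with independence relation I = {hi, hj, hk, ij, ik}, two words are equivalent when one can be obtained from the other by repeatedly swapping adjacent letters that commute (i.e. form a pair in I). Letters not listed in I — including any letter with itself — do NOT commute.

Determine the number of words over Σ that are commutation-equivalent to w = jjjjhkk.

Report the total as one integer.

7

piece 0:j — minimal
piece 1:j rests on {0:j}
piece 2:j rests on {1:j}
piece 3:j rests on {2:j}
piece 4:h — minimal
piece 5:k rests on {3:j}
piece 6:k rests on {5:k}
minimal pieces: {0:j, 4:h}
ways to finish when only these pieces remain (= sum over removing one remaining piece with nothing left below it):
  1 left: {4}→1  {6}→1
  2 left: {4,6}→2  {5,6}→1
  3 left: {3,5,6}→1  {4,5,6}→3
  4 left: {2,3,5,6}→1  {3,4,5,6}→4
  5 left: {1,2,3,5,6}→1  {2,3,4,5,6}→5
  placing 0:j first → 6 extensions
  placing 4:h first → 1 extensions
total linear extensions = 7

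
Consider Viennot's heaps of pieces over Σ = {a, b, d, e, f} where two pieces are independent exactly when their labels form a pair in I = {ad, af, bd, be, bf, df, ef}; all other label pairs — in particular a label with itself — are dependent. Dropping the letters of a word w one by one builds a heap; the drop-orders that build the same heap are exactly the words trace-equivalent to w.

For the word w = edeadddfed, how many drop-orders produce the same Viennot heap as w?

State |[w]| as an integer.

40

0(e) covers ∅
1(d) covers 0:e
2(e) covers 1:d
3(a) covers 2:e
4(d) covers 2:e
5(d) covers 4:d
6(d) covers 5:d
7(f) covers ∅
8(e) covers 3:a, 6:d
9(d) covers 8:e
floor of heap: 0:e, 7:f
completions by unplaced set U, small U first (add the entries for U minus each lowest piece of U):
  |U|=1: {7}:1  {9}:1
  |U|=2: {7,9}:2  {8,9}:1
  |U|=3: {3,8,9}:1  {6,8,9}:1  {7,8,9}:3
  |U|=4: {3,6,8,9}:2  {3,7,8,9}:4  {5,6,8,9}:1  {6,7,8,9}:4
  |U|=5: {3,5,6,8,9}:3  {3,6,7,8,9}:10  {4,5,6,8,9}:1  {5,6,7,8,9}:5
  |U|=6: {3,4,5,6,8,9}:4  {3,5,6,7,8,9}:18  {4,5,6,7,8,9}:6
  |U|=7: {2,3,4,5,6,8,9}:4  {3,4,5,6,7,8,9}:28
  |U|=8: {1,2,3,4,5,6,8,9}:4  {2,3,4,5,6,7,8,9}:32
  start at 0(e): 36
  start at 7(f): 4
sum over floor = 40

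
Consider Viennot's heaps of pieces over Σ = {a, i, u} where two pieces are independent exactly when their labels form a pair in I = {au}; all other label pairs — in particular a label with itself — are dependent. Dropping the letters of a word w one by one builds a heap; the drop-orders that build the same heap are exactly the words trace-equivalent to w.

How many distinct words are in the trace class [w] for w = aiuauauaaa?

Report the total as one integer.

56

#0=a has no predecessor
#1=i depends on [0:a]
#2=u depends on [1:i]
#3=a depends on [1:i]
#4=u depends on [2:u]
#5=a depends on [3:a]
#6=u depends on [4:u]
#7=a depends on [5:a]
#8=a depends on [7:a]
#9=a depends on [8:a]
sources: [0:a]
N(rest) = Σ N(rest − s) over sources s of rest; N(one piece) = 1:
  size 1 → [6]=1  [9]=1
  size 2 → [4,6]=1  [6,9]=2  [8,9]=1
  size 3 → [2,4,6]=1  [4,6,9]=3  [6,8,9]=3  [7,8,9]=1
  size 4 → [2,4,6,9]=4  [4,6,8,9]=6  [5,7,8,9]=1  [6,7,8,9]=4
  size 5 → [2,4,6,8,9]=10  [3,5,7,8,9]=1  [4,6,7,8,9]=10  [5,6,7,8,9]=5
  size 6 → [2,4,6,7,8,9]=20  [3,5,6,7,8,9]=6  [4,5,6,7,8,9]=15
  size 7 → [2,4,5,6,7,8,9]=35  [3,4,5,6,7,8,9]=21
  size 8 → [2,3,4,5,6,7,8,9]=56
  first=0(a) contributes 56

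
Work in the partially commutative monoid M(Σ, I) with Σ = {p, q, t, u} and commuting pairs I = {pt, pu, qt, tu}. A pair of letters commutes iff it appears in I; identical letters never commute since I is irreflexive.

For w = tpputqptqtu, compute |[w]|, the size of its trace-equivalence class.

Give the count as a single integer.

piece 0:t — minimal
piece 1:p — minimal
piece 2:p rests on {1:p}
piece 3:u — minimal
piece 4:t rests on {0:t}
piece 5:q rests on {2:p, 3:u}
piece 6:p rests on {5:q}
piece 7:t rests on {4:t}
piece 8:q rests on {6:p}
piece 9:t rests on {7:t}
piece 10:u rests on {8:q}
minimal pieces: {0:t, 1:p, 3:u}
ways to finish when only these pieces remain (= sum over removing one remaining piece with nothing left below it):
  1 left: {9}→1  {10}→1
  2 left: {7,9}→1  {8,10}→1  {9,10}→2
  3 left: {4,7,9}→1  {6,8,10}→1  {7,9,10}→3  {8,9,10}→3
  4 left: {0,4,7,9}→1  {4,7,9,10}→4  {5,6,8,10}→1  {6,8,9,10}→4  {7,8,9,10}→6
  5 left: {0,4,7,9,10}→5  {2,5,6,8,10}→1  {3,5,6,8,10}→1  {4,7,8,9,10}→10  {5,6,8,9,10}→5  {6,7,8,9,10}→10
  6 left: {0,4,7,8,9,10}→15  {1,2,5,6,8,10}→1  {2,3,5,6,8,10}→2  {2,5,6,8,9,10}→6  {3,5,6,8,9,10}→6  {4,6,7,8,9,10}→20  {5,6,7,8,9,10}→15
  7 left: {0,4,6,7,8,9,10}→35  {1,2,3,5,6,8,10}→3  {1,2,5,6,8,9,10}→7  {2,3,5,6,8,9,10}→14  {2,5,6,7,8,9,10}→21  {3,5,6,7,8,9,10}→21  {4,5,6,7,8,9,10}→35
  8 left: {0,4,5,6,7,8,9,10}→70  {1,2,3,5,6,8,9,10}→24  {1,2,5,6,7,8,9,10}→28  {2,3,5,6,7,8,9,10}→56  {2,4,5,6,7,8,9,10}→56  {3,4,5,6,7,8,9,10}→56
  9 left: {0,2,4,5,6,7,8,9,10}→126  {0,3,4,5,6,7,8,9,10}→126  {1,2,3,5,6,7,8,9,10}→108  {1,2,4,5,6,7,8,9,10}→84  {2,3,4,5,6,7,8,9,10}→168
  placing 0:t first → 360 extensions
  placing 1:p first → 420 extensions
  placing 3:u first → 210 extensions
total linear extensions = 990

990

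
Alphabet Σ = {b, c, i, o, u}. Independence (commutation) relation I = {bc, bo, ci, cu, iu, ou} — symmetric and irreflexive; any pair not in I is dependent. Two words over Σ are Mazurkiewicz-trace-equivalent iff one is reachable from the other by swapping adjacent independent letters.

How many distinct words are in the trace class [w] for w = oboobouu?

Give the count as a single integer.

drop 0:o onto floor
drop 1:b onto floor
drop 2:o onto {0:o}
drop 3:o onto {2:o}
drop 4:b onto {1:b}
drop 5:o onto {3:o}
drop 6:u onto {4:b}
drop 7:u onto {6:u}
ground layer = {0:o, 1:b}
drop-orders for the pieces not yet dropped (sum over which currently-grounded one goes next):
  1 to go: {5} 1  {7} 1
  2 to go: {3,5} 1  {5,7} 2  {6,7} 1
  3 to go: {2,3,5} 1  {3,5,7} 3  {4,6,7} 1  {5,6,7} 3
  4 to go: {0,2,3,5} 1  {1,4,6,7} 1  {2,3,5,7} 4  {3,5,6,7} 6  {4,5,6,7} 4
  5 to go: {0,2,3,5,7} 5  {1,4,5,6,7} 5  {2,3,5,6,7} 10  {3,4,5,6,7} 10
  6 to go: {0,2,3,5,6,7} 15  {1,3,4,5,6,7} 15  {2,3,4,5,6,7} 20
  if 0:o drops first: 35 orders
  if 1:b drops first: 35 orders
heap linearizations: 70

70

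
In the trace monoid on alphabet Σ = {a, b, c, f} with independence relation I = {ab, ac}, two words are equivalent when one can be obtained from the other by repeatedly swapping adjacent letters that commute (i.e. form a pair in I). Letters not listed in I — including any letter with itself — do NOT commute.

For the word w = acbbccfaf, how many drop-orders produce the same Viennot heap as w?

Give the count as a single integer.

piece 0:a — minimal
piece 1:c — minimal
piece 2:b rests on {1:c}
piece 3:b rests on {2:b}
piece 4:c rests on {3:b}
piece 5:c rests on {4:c}
piece 6:f rests on {0:a, 5:c}
piece 7:a rests on {6:f}
piece 8:f rests on {7:a}
minimal pieces: {0:a, 1:c}
ways to finish when only these pieces remain (= sum over removing one remaining piece with nothing left below it):
  1 left: {8}→1
  2 left: {7,8}→1
  3 left: {6,7,8}→1
  4 left: {0,6,7,8}→1  {5,6,7,8}→1
  5 left: {0,5,6,7,8}→2  {4,5,6,7,8}→1
  6 left: {0,4,5,6,7,8}→3  {3,4,5,6,7,8}→1
  7 left: {0,3,4,5,6,7,8}→4  {2,3,4,5,6,7,8}→1
  placing 0:a first → 1 extensions
  placing 1:c first → 5 extensions
total linear extensions = 6

6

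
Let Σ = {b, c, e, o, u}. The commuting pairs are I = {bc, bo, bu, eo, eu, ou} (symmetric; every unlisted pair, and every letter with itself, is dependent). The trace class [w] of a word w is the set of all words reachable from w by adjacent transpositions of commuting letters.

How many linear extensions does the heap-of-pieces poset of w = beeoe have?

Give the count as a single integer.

#0=b has no predecessor
#1=e depends on [0:b]
#2=e depends on [1:e]
#3=o has no predecessor
#4=e depends on [2:e]
sources: [0:b, 3:o]
N(rest) = Σ N(rest − s) over sources s of rest; N(one piece) = 1:
  size 1 → [3]=1  [4]=1
  size 2 → [2,4]=1  [3,4]=2
  size 3 → [1,2,4]=1  [2,3,4]=3
  first=0(b) contributes 4
  first=3(o) contributes 1
|[w]| = 5

5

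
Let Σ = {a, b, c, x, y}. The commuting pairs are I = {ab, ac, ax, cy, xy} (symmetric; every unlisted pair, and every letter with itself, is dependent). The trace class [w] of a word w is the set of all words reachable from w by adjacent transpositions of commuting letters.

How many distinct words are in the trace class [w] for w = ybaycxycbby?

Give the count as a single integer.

#0=y has no predecessor
#1=b depends on [0:y]
#2=a depends on [0:y]
#3=y depends on [1:b, 2:a]
#4=c depends on [1:b]
#5=x depends on [4:c]
#6=y depends on [3:y]
#7=c depends on [5:x]
#8=b depends on [6:y, 7:c]
#9=b depends on [8:b]
#10=y depends on [9:b]
sources: [0:y]
N(rest) = Σ N(rest − s) over sources s of rest; N(one piece) = 1:
  size 1 → [10]=1
  size 2 → [9,10]=1
  size 3 → [8,9,10]=1
  size 4 → [6,8,9,10]=1  [7,8,9,10]=1
  size 5 → [3,6,8,9,10]=1  [5,7,8,9,10]=1  [6,7,8,9,10]=2
  size 6 → [2,3,6,8,9,10]=1  [3,6,7,8,9,10]=3  [4,5,7,8,9,10]=1  [5,6,7,8,9,10]=3
  size 7 → [2,3,6,7,8,9,10]=4  [3,5,6,7,8,9,10]=6  [4,5,6,7,8,9,10]=4
  size 8 → [2,3,5,6,7,8,9,10]=10  [3,4,5,6,7,8,9,10]=10
  size 9 → [1,3,4,5,6,7,8,9,10]=10  [2,3,4,5,6,7,8,9,10]=20
  first=0(y) contributes 30

30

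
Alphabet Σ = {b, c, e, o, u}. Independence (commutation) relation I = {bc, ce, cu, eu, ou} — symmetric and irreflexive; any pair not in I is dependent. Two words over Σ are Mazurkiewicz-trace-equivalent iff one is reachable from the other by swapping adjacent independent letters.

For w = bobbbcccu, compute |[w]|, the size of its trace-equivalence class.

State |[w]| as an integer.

piece 0:b — minimal
piece 1:o rests on {0:b}
piece 2:b rests on {1:o}
piece 3:b rests on {2:b}
piece 4:b rests on {3:b}
piece 5:c rests on {1:o}
piece 6:c rests on {5:c}
piece 7:c rests on {6:c}
piece 8:u rests on {4:b}
minimal pieces: {0:b}
ways to finish when only these pieces remain (= sum over removing one remaining piece with nothing left below it):
  1 left: {7}→1  {8}→1
  2 left: {4,8}→1  {6,7}→1  {7,8}→2
  3 left: {3,4,8}→1  {4,7,8}→3  {5,6,7}→1  {6,7,8}→3
  4 left: {2,3,4,8}→1  {3,4,7,8}→4  {4,6,7,8}→6  {5,6,7,8}→4
  5 left: {2,3,4,7,8}→5  {3,4,6,7,8}→10  {4,5,6,7,8}→10
  6 left: {2,3,4,6,7,8}→15  {3,4,5,6,7,8}→20
  7 left: {2,3,4,5,6,7,8}→35
  placing 0:b first → 35 extensions

35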